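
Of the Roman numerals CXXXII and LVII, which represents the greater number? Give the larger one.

CXXXII = 132
LVII = 57
132 is larger

CXXXII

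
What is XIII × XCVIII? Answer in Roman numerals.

XIII = 13
XCVIII = 98
13 × 98 = 1274

MCCLXXIV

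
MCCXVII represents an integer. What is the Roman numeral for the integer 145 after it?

MCCXVII = 1217
1217 + 145 = 1362

MCCCLXII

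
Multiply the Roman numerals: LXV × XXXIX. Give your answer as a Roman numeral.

LXV = 65
XXXIX = 39
65 × 39 = 2535

MMDXXXV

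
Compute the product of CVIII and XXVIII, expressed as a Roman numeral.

CVIII = 108
XXVIII = 28
108 × 28 = 3024

MMMXXIV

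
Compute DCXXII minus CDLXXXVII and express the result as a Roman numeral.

DCXXII = 622
CDLXXXVII = 487
622 - 487 = 135

CXXXV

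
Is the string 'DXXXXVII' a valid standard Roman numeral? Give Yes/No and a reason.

'DXXXXVII': More than 3 consecutive X's

No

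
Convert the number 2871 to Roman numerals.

Convert 2871 to Roman numerals:
  2871 contains 2×1000 (MM)
  871 contains 1×500 (D)
  371 contains 3×100 (CCC)
  71 contains 1×50 (L)
  21 contains 2×10 (XX)
  1 contains 1×1 (I)

MMDCCCLXXI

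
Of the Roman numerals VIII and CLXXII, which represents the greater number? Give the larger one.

VIII = 8
CLXXII = 172
172 is larger

CLXXII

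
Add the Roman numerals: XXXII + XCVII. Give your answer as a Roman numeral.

XXXII = 32
XCVII = 97
32 + 97 = 129

CXXIX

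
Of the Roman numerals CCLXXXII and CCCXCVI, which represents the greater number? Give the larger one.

CCLXXXII = 282
CCCXCVI = 396
396 is larger

CCCXCVI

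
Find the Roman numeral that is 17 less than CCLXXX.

CCLXXX = 280
280 - 17 = 263

CCLXIII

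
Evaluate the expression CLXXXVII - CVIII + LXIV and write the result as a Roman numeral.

CLXXXVII = 187, CVIII = 108, LXIV = 64
187 - 108 = 79
79 + 64 = 143

CXLIII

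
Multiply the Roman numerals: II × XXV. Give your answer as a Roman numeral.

II = 2
XXV = 25
2 × 25 = 50

L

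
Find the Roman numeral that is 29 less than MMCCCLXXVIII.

MMCCCLXXVIII = 2378
2378 - 29 = 2349

MMCCCXLIX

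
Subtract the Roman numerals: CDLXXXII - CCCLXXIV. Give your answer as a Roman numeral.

CDLXXXII = 482
CCCLXXIV = 374
482 - 374 = 108

CVIII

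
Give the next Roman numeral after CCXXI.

CCXXI = 221; next is 222

CCXXII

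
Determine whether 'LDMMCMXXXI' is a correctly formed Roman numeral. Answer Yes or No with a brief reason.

'LDMMCMXXXI': Invalid subtractive combination: LD

No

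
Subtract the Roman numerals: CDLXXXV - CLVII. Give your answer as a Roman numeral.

CDLXXXV = 485
CLVII = 157
485 - 157 = 328

CCCXXVIII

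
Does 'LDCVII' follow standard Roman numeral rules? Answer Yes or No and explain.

'LDCVII': Invalid subtractive combination: LD

No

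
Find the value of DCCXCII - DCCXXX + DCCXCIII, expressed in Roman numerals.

DCCXCII = 792, DCCXXX = 730, DCCXCIII = 793
792 - 730 = 62
62 + 793 = 855

DCCCLV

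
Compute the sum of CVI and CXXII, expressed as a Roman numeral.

CVI = 106
CXXII = 122
106 + 122 = 228

CCXXVIII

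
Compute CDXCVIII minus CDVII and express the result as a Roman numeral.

CDXCVIII = 498
CDVII = 407
498 - 407 = 91

XCI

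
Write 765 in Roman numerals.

Convert 765 to Roman numerals:
  765 contains 1×500 (D)
  265 contains 2×100 (CC)
  65 contains 1×50 (L)
  15 contains 1×10 (X)
  5 contains 1×5 (V)

DCCLXV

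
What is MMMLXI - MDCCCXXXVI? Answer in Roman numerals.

MMMLXI = 3061
MDCCCXXXVI = 1836
3061 - 1836 = 1225

MCCXXV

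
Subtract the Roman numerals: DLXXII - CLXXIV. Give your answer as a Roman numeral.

DLXXII = 572
CLXXIV = 174
572 - 174 = 398

CCCXCVIII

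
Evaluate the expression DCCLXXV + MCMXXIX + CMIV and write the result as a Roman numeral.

DCCLXXV = 775, MCMXXIX = 1929, CMIV = 904
775 + 1929 = 2704
2704 + 904 = 3608

MMMDCVIII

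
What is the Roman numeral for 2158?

Convert 2158 to Roman numerals:
  2158 contains 2×1000 (MM)
  158 contains 1×100 (C)
  58 contains 1×50 (L)
  8 contains 1×5 (V)
  3 contains 3×1 (III)

MMCLVIII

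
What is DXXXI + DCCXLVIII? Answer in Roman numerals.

DXXXI = 531
DCCXLVIII = 748
531 + 748 = 1279

MCCLXXIX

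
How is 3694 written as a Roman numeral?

Convert 3694 to Roman numerals:
  3694 contains 3×1000 (MMM)
  694 contains 1×500 (D)
  194 contains 1×100 (C)
  94 contains 1×90 (XC)
  4 contains 1×4 (IV)

MMMDCXCIV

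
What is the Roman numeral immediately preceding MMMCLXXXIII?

MMMCLXXXIII = 3183, so the previous integer is 3183 - 1 = 3182

MMMCLXXXII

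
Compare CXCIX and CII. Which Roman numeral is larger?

CXCIX = 199
CII = 102
199 is larger

CXCIX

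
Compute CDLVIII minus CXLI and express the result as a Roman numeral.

CDLVIII = 458
CXLI = 141
458 - 141 = 317

CCCXVII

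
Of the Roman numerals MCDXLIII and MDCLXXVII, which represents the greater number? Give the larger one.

MCDXLIII = 1443
MDCLXXVII = 1677
1677 is larger

MDCLXXVII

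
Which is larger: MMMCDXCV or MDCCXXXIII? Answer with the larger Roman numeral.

MMMCDXCV = 3495
MDCCXXXIII = 1733
3495 is larger

MMMCDXCV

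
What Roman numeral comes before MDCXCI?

MDCXCI = 1691; previous is 1690

MDCXC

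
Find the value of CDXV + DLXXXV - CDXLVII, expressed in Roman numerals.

CDXV = 415, DLXXXV = 585, CDXLVII = 447
415 + 585 = 1000
1000 - 447 = 553

DLIII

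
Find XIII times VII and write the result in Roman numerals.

XIII = 13
VII = 7
13 × 7 = 91

XCI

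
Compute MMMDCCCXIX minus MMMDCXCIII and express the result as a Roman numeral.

MMMDCCCXIX = 3819
MMMDCXCIII = 3693
3819 - 3693 = 126

CXXVI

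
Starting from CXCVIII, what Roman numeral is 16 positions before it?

CXCVIII = 198
198 - 16 = 182

CLXXXII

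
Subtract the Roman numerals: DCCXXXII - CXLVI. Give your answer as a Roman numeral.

DCCXXXII = 732
CXLVI = 146
732 - 146 = 586

DLXXXVI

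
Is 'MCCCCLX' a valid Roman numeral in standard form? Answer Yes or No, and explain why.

'MCCCCLX': More than 3 consecutive C's

No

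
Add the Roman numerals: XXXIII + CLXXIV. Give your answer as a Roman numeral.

XXXIII = 33
CLXXIV = 174
33 + 174 = 207

CCVII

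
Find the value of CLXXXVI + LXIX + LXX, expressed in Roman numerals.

CLXXXVI = 186, LXIX = 69, LXX = 70
186 + 69 = 255
255 + 70 = 325

CCCXXV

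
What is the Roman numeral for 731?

Convert 731 to Roman numerals:
  731 contains 1×500 (D)
  231 contains 2×100 (CC)
  31 contains 3×10 (XXX)
  1 contains 1×1 (I)

DCCXXXI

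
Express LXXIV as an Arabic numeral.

LXXIV: L=50, X=10, X=10, IV=4
50 + 10 + 10 + 4 = 74

74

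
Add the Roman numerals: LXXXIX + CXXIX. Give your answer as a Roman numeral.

LXXXIX = 89
CXXIX = 129
89 + 129 = 218

CCXVIII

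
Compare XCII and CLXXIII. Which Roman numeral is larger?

XCII = 92
CLXXIII = 173
173 is larger

CLXXIII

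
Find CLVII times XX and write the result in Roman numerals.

CLVII = 157
XX = 20
157 × 20 = 3140

MMMCXL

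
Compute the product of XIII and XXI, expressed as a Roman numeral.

XIII = 13
XXI = 21
13 × 21 = 273

CCLXXIII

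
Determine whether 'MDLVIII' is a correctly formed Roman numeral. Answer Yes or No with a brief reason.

'MDLVIII': Check the rules: uses only the symbols I, V, X, L, C, D, M; no symbol is repeated more than three times in a row; V, L and D each appear at most once; no smaller symbol precedes a larger one (values never increase from left to right). Value: M (1000) + D (500) + L (50) + V (5) + I (1) + I (1) + I (1) = 1558. So it is a valid standard Roman numeral.

Yes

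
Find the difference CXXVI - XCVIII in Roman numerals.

CXXVI = 126
XCVIII = 98
126 - 98 = 28

XXVIII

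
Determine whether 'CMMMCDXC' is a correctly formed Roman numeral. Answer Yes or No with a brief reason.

'CMMMCDXC': C (position 1) comes before the larger symbol M (position 3) without being directly in front of it as a subtractive pair; apart from IV, IX, XL, XC, CD and CM, symbols must go from largest to smallest

No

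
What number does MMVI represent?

MMVI: M=1000, M=1000, V=5, I=1
1000 + 1000 + 5 + 1 = 2006

2006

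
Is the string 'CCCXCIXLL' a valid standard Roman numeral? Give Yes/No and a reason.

'CCCXCIXLL': L should not appear more than once

No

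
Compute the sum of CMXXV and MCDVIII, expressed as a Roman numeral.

CMXXV = 925
MCDVIII = 1408
925 + 1408 = 2333

MMCCCXXXIII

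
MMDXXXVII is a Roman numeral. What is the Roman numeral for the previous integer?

MMDXXXVII = 2537, so the previous integer is 2537 - 1 = 2536

MMDXXXVI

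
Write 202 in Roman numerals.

Convert 202 to Roman numerals:
  202 contains 2×100 (CC)
  2 contains 2×1 (II)

CCII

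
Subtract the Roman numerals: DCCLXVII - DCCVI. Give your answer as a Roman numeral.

DCCLXVII = 767
DCCVI = 706
767 - 706 = 61

LXI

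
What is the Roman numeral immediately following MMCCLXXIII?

MMCCLXXIII = 2273, so the next integer is 2273 + 1 = 2274

MMCCLXXIV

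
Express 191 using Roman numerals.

Convert 191 to Roman numerals:
  191 contains 1×100 (C)
  91 contains 1×90 (XC)
  1 contains 1×1 (I)

CXCI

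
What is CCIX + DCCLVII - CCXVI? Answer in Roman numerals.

CCIX = 209, DCCLVII = 757, CCXVI = 216
209 + 757 = 966
966 - 216 = 750

DCCL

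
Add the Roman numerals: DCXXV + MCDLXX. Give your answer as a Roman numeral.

DCXXV = 625
MCDLXX = 1470
625 + 1470 = 2095

MMXCV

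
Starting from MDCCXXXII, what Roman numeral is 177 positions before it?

MDCCXXXII = 1732
1732 - 177 = 1555

MDLV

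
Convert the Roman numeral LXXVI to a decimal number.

LXXVI: L=50, X=10, X=10, V=5, I=1
50 + 10 + 10 + 5 + 1 = 76

76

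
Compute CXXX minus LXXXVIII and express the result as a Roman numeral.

CXXX = 130
LXXXVIII = 88
130 - 88 = 42

XLII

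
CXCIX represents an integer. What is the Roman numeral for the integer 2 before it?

CXCIX = 199
199 - 2 = 197

CXCVII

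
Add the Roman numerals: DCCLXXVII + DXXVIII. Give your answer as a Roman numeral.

DCCLXXVII = 777
DXXVIII = 528
777 + 528 = 1305

MCCCV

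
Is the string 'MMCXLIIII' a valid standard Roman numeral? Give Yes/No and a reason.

'MMCXLIIII': More than 3 consecutive I's

No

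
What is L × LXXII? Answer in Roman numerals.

L = 50
LXXII = 72
50 × 72 = 3600

MMMDC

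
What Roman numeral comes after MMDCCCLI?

MMDCCCLI = 2851, so the next integer is 2851 + 1 = 2852

MMDCCCLII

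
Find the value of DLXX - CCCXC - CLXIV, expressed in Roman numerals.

DLXX = 570, CCCXC = 390, CLXIV = 164
570 - 390 = 180
180 - 164 = 16

XVI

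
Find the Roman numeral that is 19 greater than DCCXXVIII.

DCCXXVIII = 728
728 + 19 = 747

DCCXLVII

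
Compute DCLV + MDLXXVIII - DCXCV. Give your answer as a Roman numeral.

DCLV = 655, MDLXXVIII = 1578, DCXCV = 695
655 + 1578 = 2233
2233 - 695 = 1538

MDXXXVIII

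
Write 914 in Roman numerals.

Convert 914 to Roman numerals:
  914 contains 1×900 (CM)
  14 contains 1×10 (X)
  4 contains 1×4 (IV)

CMXIV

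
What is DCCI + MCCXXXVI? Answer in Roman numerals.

DCCI = 701
MCCXXXVI = 1236
701 + 1236 = 1937

MCMXXXVII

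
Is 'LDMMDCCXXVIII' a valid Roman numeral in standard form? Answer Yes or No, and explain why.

'LDMMDCCXXVIII': D should not appear more than once

No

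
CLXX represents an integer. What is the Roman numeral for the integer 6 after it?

CLXX = 170
170 + 6 = 176

CLXXVI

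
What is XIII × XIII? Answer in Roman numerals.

XIII = 13
XIII = 13
13 × 13 = 169

CLXIX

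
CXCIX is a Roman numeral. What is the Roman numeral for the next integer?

CXCIX = 199, so the next integer is 199 + 1 = 200

CC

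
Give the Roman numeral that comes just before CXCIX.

CXCIX = 199; previous is 198

CXCVIII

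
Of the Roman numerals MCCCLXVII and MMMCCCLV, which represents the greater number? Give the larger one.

MCCCLXVII = 1367
MMMCCCLV = 3355
3355 is larger

MMMCCCLV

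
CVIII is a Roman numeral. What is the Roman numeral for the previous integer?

CVIII = 108; previous is 107

CVII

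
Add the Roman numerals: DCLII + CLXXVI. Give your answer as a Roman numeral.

DCLII = 652
CLXXVI = 176
652 + 176 = 828

DCCCXXVIII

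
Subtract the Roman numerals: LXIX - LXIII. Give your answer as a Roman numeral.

LXIX = 69
LXIII = 63
69 - 63 = 6

VI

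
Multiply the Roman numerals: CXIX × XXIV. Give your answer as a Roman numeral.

CXIX = 119
XXIV = 24
119 × 24 = 2856

MMDCCCLVI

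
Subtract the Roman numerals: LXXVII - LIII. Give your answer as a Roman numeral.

LXXVII = 77
LIII = 53
77 - 53 = 24

XXIV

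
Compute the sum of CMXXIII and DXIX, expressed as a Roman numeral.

CMXXIII = 923
DXIX = 519
923 + 519 = 1442

MCDXLII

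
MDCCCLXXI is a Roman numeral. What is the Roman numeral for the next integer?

MDCCCLXXI = 1871, so the next integer is 1871 + 1 = 1872

MDCCCLXXII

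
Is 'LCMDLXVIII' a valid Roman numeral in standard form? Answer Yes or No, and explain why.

'LCMDLXVIII': L should not appear more than once

No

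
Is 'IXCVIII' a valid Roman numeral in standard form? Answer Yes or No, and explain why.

'IXCVIII': I (position 1) comes before the larger symbol C (position 3) without being directly in front of it as a subtractive pair; apart from IV, IX, XL, XC, CD and CM, symbols must go from largest to smallest

No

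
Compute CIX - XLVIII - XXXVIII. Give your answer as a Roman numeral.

CIX = 109, XLVIII = 48, XXXVIII = 38
109 - 48 = 61
61 - 38 = 23

XXIII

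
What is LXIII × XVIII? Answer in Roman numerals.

LXIII = 63
XVIII = 18
63 × 18 = 1134

MCXXXIV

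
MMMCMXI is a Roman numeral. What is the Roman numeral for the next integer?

MMMCMXI = 3911; next is 3912

MMMCMXII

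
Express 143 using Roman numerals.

Convert 143 to Roman numerals:
  143 contains 1×100 (C)
  43 contains 1×40 (XL)
  3 contains 3×1 (III)

CXLIII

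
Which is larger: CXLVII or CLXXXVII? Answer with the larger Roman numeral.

CXLVII = 147
CLXXXVII = 187
187 is larger

CLXXXVII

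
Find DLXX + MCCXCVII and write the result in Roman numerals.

DLXX = 570
MCCXCVII = 1297
570 + 1297 = 1867

MDCCCLXVII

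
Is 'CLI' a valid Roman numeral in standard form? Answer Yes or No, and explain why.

'CLI': Check the rules: uses only the symbols I, V, X, L, C, D, M; no symbol is repeated more than three times in a row; V, L and D each appear at most once; no smaller symbol precedes a larger one (values never increase from left to right). Value: C (100) + L (50) + I (1) = 151. So it is a valid standard Roman numeral.

Yes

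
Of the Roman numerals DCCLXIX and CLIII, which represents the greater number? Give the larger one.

DCCLXIX = 769
CLIII = 153
769 is larger

DCCLXIX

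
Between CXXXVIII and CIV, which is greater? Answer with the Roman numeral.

CXXXVIII = 138
CIV = 104
138 is larger

CXXXVIII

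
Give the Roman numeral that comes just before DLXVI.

DLXVI = 566, so the previous integer is 566 - 1 = 565

DLXV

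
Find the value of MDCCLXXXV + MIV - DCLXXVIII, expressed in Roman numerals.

MDCCLXXXV = 1785, MIV = 1004, DCLXXVIII = 678
1785 + 1004 = 2789
2789 - 678 = 2111

MMCXI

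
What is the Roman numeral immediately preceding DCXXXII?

DCXXXII = 632; previous is 631

DCXXXI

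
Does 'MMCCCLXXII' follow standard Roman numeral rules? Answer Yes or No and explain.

'MMCCCLXXII': Check the rules: uses only the symbols I, V, X, L, C, D, M; no symbol is repeated more than three times in a row; V, L and D each appear at most once; no smaller symbol precedes a larger one (values never increase from left to right). Value: M (1000) + M (1000) + C (100) + C (100) + C (100) + L (50) + X (10) + X (10) + I (1) + I (1) = 2372. So it is a valid standard Roman numeral.

Yes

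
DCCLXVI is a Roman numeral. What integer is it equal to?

DCCLXVI: D=500, C=100, C=100, L=50, X=10, V=5, I=1
500 + 100 + 100 + 50 + 10 + 5 + 1 = 766

766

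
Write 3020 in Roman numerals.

Convert 3020 to Roman numerals:
  3020 contains 3×1000 (MMM)
  20 contains 2×10 (XX)

MMMXX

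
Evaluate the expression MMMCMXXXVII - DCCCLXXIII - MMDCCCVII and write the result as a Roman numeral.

MMMCMXXXVII = 3937, DCCCLXXIII = 873, MMDCCCVII = 2807
3937 - 873 = 3064
3064 - 2807 = 257

CCLVII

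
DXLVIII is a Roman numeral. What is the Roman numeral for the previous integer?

DXLVIII = 548, so the previous integer is 548 - 1 = 547

DXLVII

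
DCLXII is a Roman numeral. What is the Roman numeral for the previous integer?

DCLXII = 662; previous is 661

DCLXI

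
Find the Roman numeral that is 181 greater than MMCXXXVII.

MMCXXXVII = 2137
2137 + 181 = 2318

MMCCCXVIII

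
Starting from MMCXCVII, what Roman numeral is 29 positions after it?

MMCXCVII = 2197
2197 + 29 = 2226

MMCCXXVI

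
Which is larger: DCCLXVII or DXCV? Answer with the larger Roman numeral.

DCCLXVII = 767
DXCV = 595
767 is larger

DCCLXVII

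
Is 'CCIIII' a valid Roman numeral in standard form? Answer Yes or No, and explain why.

'CCIIII': More than 3 consecutive I's

No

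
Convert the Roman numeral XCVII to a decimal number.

XCVII: XC=90, V=5, I=1, I=1
90 + 5 + 1 + 1 = 97

97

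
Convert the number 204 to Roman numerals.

Convert 204 to Roman numerals:
  204 contains 2×100 (CC)
  4 contains 1×4 (IV)

CCIV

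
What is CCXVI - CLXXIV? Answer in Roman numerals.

CCXVI = 216
CLXXIV = 174
216 - 174 = 42

XLII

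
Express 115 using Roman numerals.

Convert 115 to Roman numerals:
  115 contains 1×100 (C)
  15 contains 1×10 (X)
  5 contains 1×5 (V)

CXV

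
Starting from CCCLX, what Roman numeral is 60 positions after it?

CCCLX = 360
360 + 60 = 420

CDXX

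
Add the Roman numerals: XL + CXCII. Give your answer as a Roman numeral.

XL = 40
CXCII = 192
40 + 192 = 232

CCXXXII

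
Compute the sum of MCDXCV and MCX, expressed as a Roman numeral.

MCDXCV = 1495
MCX = 1110
1495 + 1110 = 2605

MMDCV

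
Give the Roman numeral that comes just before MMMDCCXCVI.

MMMDCCXCVI = 3796, so the previous integer is 3796 - 1 = 3795

MMMDCCXCV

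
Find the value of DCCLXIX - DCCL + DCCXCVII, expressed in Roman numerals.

DCCLXIX = 769, DCCL = 750, DCCXCVII = 797
769 - 750 = 19
19 + 797 = 816

DCCCXVI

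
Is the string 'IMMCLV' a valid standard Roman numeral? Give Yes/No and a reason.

'IMMCLV': Invalid subtractive combination: IM

No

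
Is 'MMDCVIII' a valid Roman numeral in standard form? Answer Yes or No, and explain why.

'MMDCVIII': Check the rules: uses only the symbols I, V, X, L, C, D, M; no symbol is repeated more than three times in a row; V, L and D each appear at most once; no smaller symbol precedes a larger one (values never increase from left to right). Value: M (1000) + M (1000) + D (500) + C (100) + V (5) + I (1) + I (1) + I (1) = 2608. So it is a valid standard Roman numeral.

Yes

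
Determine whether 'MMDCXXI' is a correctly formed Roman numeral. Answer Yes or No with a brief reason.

'MMDCXXI': Check the rules: uses only the symbols I, V, X, L, C, D, M; no symbol is repeated more than three times in a row; V, L and D each appear at most once; no smaller symbol precedes a larger one (values never increase from left to right). Value: M (1000) + M (1000) + D (500) + C (100) + X (10) + X (10) + I (1) = 2621. So it is a valid standard Roman numeral.

Yes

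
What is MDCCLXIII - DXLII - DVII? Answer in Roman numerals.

MDCCLXIII = 1763, DXLII = 542, DVII = 507
1763 - 542 = 1221
1221 - 507 = 714

DCCXIV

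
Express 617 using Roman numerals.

Convert 617 to Roman numerals:
  617 contains 1×500 (D)
  117 contains 1×100 (C)
  17 contains 1×10 (X)
  7 contains 1×5 (V)
  2 contains 2×1 (II)

DCXVII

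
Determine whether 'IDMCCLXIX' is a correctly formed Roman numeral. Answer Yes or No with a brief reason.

'IDMCCLXIX': Invalid subtractive combination: ID

No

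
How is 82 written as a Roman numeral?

Convert 82 to Roman numerals:
  82 contains 1×50 (L)
  32 contains 3×10 (XXX)
  2 contains 2×1 (II)

LXXXII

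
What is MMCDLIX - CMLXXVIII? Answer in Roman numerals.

MMCDLIX = 2459
CMLXXVIII = 978
2459 - 978 = 1481

MCDLXXXI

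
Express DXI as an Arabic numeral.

DXI: D=500, X=10, I=1
500 + 10 + 1 = 511

511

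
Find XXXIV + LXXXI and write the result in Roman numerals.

XXXIV = 34
LXXXI = 81
34 + 81 = 115

CXV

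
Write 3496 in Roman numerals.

Convert 3496 to Roman numerals:
  3496 contains 3×1000 (MMM)
  496 contains 1×400 (CD)
  96 contains 1×90 (XC)
  6 contains 1×5 (V)
  1 contains 1×1 (I)

MMMCDXCVI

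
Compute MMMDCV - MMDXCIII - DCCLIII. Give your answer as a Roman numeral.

MMMDCV = 3605, MMDXCIII = 2593, DCCLIII = 753
3605 - 2593 = 1012
1012 - 753 = 259

CCLIX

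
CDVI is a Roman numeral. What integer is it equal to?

CDVI: CD=400, V=5, I=1
400 + 5 + 1 = 406

406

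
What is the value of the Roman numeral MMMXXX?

MMMXXX: M=1000, M=1000, M=1000, X=10, X=10, X=10
1000 + 1000 + 1000 + 10 + 10 + 10 = 3030

3030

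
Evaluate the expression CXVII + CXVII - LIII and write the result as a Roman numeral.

CXVII = 117, CXVII = 117, LIII = 53
117 + 117 = 234
234 - 53 = 181

CLXXXI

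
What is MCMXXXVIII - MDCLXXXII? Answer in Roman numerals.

MCMXXXVIII = 1938
MDCLXXXII = 1682
1938 - 1682 = 256

CCLVI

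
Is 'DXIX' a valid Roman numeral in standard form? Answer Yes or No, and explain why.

'DXIX': Check the rules: uses only the symbols I, V, X, L, C, D, M; no symbol is repeated more than three times in a row; V, L and D each appear at most once; the only place a smaller symbol precedes a larger one is the allowed subtractive pair IX, the symbol right after such a pair (if any) is smaller than the pair's first symbol, and otherwise the values never increase from left to right. Value: D (500) + X (10) + IX (9) = 519. So it is a valid standard Roman numeral.

Yes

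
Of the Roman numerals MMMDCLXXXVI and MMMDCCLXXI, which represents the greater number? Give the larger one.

MMMDCLXXXVI = 3686
MMMDCCLXXI = 3771
3771 is larger

MMMDCCLXXI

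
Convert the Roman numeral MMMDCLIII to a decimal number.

MMMDCLIII: M=1000, M=1000, M=1000, D=500, C=100, L=50, I=1, I=1, I=1
1000 + 1000 + 1000 + 500 + 100 + 50 + 1 + 1 + 1 = 3653

3653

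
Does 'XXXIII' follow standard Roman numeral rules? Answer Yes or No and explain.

'XXXIII': Check the rules: uses only the symbols I, V, X, L, C, D, M; no symbol is repeated more than three times in a row; V, L and D each appear at most once; no smaller symbol precedes a larger one (values never increase from left to right). Value: X (10) + X (10) + X (10) + I (1) + I (1) + I (1) = 33. So it is a valid standard Roman numeral.

Yes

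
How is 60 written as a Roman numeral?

Convert 60 to Roman numerals:
  60 contains 1×50 (L)
  10 contains 1×10 (X)

LX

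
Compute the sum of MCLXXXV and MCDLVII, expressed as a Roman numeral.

MCLXXXV = 1185
MCDLVII = 1457
1185 + 1457 = 2642

MMDCXLII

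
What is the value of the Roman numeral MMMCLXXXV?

MMMCLXXXV: M=1000, M=1000, M=1000, C=100, L=50, X=10, X=10, X=10, V=5
1000 + 1000 + 1000 + 100 + 50 + 10 + 10 + 10 + 5 = 3185

3185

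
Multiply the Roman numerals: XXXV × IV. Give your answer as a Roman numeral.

XXXV = 35
IV = 4
35 × 4 = 140

CXL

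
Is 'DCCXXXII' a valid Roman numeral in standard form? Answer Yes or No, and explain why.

'DCCXXXII': Check the rules: uses only the symbols I, V, X, L, C, D, M; no symbol is repeated more than three times in a row; V, L and D each appear at most once; no smaller symbol precedes a larger one (values never increase from left to right). Value: D (500) + C (100) + C (100) + X (10) + X (10) + X (10) + I (1) + I (1) = 732. So it is a valid standard Roman numeral.

Yes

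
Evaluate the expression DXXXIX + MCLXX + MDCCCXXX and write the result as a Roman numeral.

DXXXIX = 539, MCLXX = 1170, MDCCCXXX = 1830
539 + 1170 = 1709
1709 + 1830 = 3539

MMMDXXXIX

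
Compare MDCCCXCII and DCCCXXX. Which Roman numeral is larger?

MDCCCXCII = 1892
DCCCXXX = 830
1892 is larger

MDCCCXCII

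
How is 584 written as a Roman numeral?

Convert 584 to Roman numerals:
  584 contains 1×500 (D)
  84 contains 1×50 (L)
  34 contains 3×10 (XXX)
  4 contains 1×4 (IV)

DLXXXIV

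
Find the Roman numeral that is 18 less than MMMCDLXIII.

MMMCDLXIII = 3463
3463 - 18 = 3445

MMMCDXLV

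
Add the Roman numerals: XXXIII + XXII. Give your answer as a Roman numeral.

XXXIII = 33
XXII = 22
33 + 22 = 55

LV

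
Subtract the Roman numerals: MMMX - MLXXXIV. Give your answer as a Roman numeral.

MMMX = 3010
MLXXXIV = 1084
3010 - 1084 = 1926

MCMXXVI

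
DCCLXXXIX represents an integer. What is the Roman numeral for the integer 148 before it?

DCCLXXXIX = 789
789 - 148 = 641

DCXLI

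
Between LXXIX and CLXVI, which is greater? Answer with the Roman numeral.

LXXIX = 79
CLXVI = 166
166 is larger

CLXVI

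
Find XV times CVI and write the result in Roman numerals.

XV = 15
CVI = 106
15 × 106 = 1590

MDXC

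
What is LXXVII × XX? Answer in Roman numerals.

LXXVII = 77
XX = 20
77 × 20 = 1540

MDXL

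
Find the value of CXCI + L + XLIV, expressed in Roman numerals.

CXCI = 191, L = 50, XLIV = 44
191 + 50 = 241
241 + 44 = 285

CCLXXXV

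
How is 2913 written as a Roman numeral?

Convert 2913 to Roman numerals:
  2913 contains 2×1000 (MM)
  913 contains 1×900 (CM)
  13 contains 1×10 (X)
  3 contains 3×1 (III)

MMCMXIII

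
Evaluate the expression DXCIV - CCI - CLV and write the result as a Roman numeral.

DXCIV = 594, CCI = 201, CLV = 155
594 - 201 = 393
393 - 155 = 238

CCXXXVIII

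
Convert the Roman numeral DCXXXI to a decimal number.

DCXXXI: D=500, C=100, X=10, X=10, X=10, I=1
500 + 100 + 10 + 10 + 10 + 1 = 631

631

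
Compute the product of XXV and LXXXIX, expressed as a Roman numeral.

XXV = 25
LXXXIX = 89
25 × 89 = 2225

MMCCXXV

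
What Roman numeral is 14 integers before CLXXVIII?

CLXXVIII = 178
178 - 14 = 164

CLXIV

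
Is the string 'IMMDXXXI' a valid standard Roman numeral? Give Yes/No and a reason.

'IMMDXXXI': Invalid subtractive combination: IM

No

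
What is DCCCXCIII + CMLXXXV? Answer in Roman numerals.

DCCCXCIII = 893
CMLXXXV = 985
893 + 985 = 1878

MDCCCLXXVIII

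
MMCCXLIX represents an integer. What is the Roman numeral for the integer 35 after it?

MMCCXLIX = 2249
2249 + 35 = 2284

MMCCLXXXIV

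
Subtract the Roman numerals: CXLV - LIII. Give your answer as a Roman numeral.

CXLV = 145
LIII = 53
145 - 53 = 92

XCII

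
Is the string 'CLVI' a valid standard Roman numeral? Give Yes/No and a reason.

'CLVI': Check the rules: uses only the symbols I, V, X, L, C, D, M; no symbol is repeated more than three times in a row; V, L and D each appear at most once; no smaller symbol precedes a larger one (values never increase from left to right). Value: C (100) + L (50) + V (5) + I (1) = 156. So it is a valid standard Roman numeral.

Yes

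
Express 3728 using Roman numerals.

Convert 3728 to Roman numerals:
  3728 contains 3×1000 (MMM)
  728 contains 1×500 (D)
  228 contains 2×100 (CC)
  28 contains 2×10 (XX)
  8 contains 1×5 (V)
  3 contains 3×1 (III)

MMMDCCXXVIII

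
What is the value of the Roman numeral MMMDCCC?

MMMDCCC: M=1000, M=1000, M=1000, D=500, C=100, C=100, C=100
1000 + 1000 + 1000 + 500 + 100 + 100 + 100 = 3800

3800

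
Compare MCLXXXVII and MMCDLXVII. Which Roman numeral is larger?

MCLXXXVII = 1187
MMCDLXVII = 2467
2467 is larger

MMCDLXVII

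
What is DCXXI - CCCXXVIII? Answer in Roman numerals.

DCXXI = 621
CCCXXVIII = 328
621 - 328 = 293

CCXCIII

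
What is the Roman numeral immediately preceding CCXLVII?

CCXLVII = 247, so the previous integer is 247 - 1 = 246

CCXLVI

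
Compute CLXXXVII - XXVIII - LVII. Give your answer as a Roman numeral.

CLXXXVII = 187, XXVIII = 28, LVII = 57
187 - 28 = 159
159 - 57 = 102

CII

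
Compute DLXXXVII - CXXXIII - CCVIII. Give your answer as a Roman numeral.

DLXXXVII = 587, CXXXIII = 133, CCVIII = 208
587 - 133 = 454
454 - 208 = 246

CCXLVI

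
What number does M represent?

M: M=1000

1000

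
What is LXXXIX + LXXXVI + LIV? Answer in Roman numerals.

LXXXIX = 89, LXXXVI = 86, LIV = 54
89 + 86 = 175
175 + 54 = 229

CCXXIX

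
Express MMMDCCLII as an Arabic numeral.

MMMDCCLII: M=1000, M=1000, M=1000, D=500, C=100, C=100, L=50, I=1, I=1
1000 + 1000 + 1000 + 500 + 100 + 100 + 50 + 1 + 1 = 3752

3752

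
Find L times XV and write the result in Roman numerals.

L = 50
XV = 15
50 × 15 = 750

DCCL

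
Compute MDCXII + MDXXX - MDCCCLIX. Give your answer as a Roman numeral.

MDCXII = 1612, MDXXX = 1530, MDCCCLIX = 1859
1612 + 1530 = 3142
3142 - 1859 = 1283

MCCLXXXIII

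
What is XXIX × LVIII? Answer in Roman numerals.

XXIX = 29
LVIII = 58
29 × 58 = 1682

MDCLXXXII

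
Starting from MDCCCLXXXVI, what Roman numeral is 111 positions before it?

MDCCCLXXXVI = 1886
1886 - 111 = 1775

MDCCLXXV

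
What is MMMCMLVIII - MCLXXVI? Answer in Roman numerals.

MMMCMLVIII = 3958
MCLXXVI = 1176
3958 - 1176 = 2782

MMDCCLXXXII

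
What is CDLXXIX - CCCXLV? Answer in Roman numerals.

CDLXXIX = 479
CCCXLV = 345
479 - 345 = 134

CXXXIV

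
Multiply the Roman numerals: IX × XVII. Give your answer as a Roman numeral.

IX = 9
XVII = 17
9 × 17 = 153

CLIII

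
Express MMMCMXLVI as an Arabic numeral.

MMMCMXLVI: M=1000, M=1000, M=1000, CM=900, XL=40, V=5, I=1
1000 + 1000 + 1000 + 900 + 40 + 5 + 1 = 3946

3946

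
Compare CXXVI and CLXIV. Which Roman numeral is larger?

CXXVI = 126
CLXIV = 164
164 is larger

CLXIV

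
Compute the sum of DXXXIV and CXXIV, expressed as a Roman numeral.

DXXXIV = 534
CXXIV = 124
534 + 124 = 658

DCLVIII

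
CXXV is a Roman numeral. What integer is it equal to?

CXXV: C=100, X=10, X=10, V=5
100 + 10 + 10 + 5 = 125

125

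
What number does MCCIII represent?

MCCIII: M=1000, C=100, C=100, I=1, I=1, I=1
1000 + 100 + 100 + 1 + 1 + 1 = 1203

1203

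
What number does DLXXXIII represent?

DLXXXIII: D=500, L=50, X=10, X=10, X=10, I=1, I=1, I=1
500 + 50 + 10 + 10 + 10 + 1 + 1 + 1 = 583

583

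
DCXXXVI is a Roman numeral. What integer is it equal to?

DCXXXVI: D=500, C=100, X=10, X=10, X=10, V=5, I=1
500 + 100 + 10 + 10 + 10 + 5 + 1 = 636

636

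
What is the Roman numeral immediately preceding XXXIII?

XXXIII = 33; previous is 32

XXXII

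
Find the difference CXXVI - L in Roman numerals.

CXXVI = 126
L = 50
126 - 50 = 76

LXXVI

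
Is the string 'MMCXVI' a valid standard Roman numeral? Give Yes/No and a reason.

'MMCXVI': Check the rules: uses only the symbols I, V, X, L, C, D, M; no symbol is repeated more than three times in a row; V, L and D each appear at most once; no smaller symbol precedes a larger one (values never increase from left to right). Value: M (1000) + M (1000) + C (100) + X (10) + V (5) + I (1) = 2116. So it is a valid standard Roman numeral.

Yes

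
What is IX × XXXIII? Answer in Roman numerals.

IX = 9
XXXIII = 33
9 × 33 = 297

CCXCVII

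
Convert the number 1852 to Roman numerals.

Convert 1852 to Roman numerals:
  1852 contains 1×1000 (M)
  852 contains 1×500 (D)
  352 contains 3×100 (CCC)
  52 contains 1×50 (L)
  2 contains 2×1 (II)

MDCCCLII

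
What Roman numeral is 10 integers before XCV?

XCV = 95
95 - 10 = 85

LXXXV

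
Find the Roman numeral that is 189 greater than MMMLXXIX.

MMMLXXIX = 3079
3079 + 189 = 3268

MMMCCLXVIII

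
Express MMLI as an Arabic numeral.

MMLI: M=1000, M=1000, L=50, I=1
1000 + 1000 + 50 + 1 = 2051

2051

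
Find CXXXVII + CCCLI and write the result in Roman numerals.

CXXXVII = 137
CCCLI = 351
137 + 351 = 488

CDLXXXVIII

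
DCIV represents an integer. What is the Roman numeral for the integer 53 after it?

DCIV = 604
604 + 53 = 657

DCLVII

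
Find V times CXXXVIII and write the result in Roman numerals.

V = 5
CXXXVIII = 138
5 × 138 = 690

DCXC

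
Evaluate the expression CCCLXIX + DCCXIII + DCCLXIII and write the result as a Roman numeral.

CCCLXIX = 369, DCCXIII = 713, DCCLXIII = 763
369 + 713 = 1082
1082 + 763 = 1845

MDCCCXLV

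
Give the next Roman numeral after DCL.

DCL = 650; next is 651

DCLI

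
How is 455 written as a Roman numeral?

Convert 455 to Roman numerals:
  455 contains 1×400 (CD)
  55 contains 1×50 (L)
  5 contains 1×5 (V)

CDLV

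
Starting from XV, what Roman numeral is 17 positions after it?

XV = 15
15 + 17 = 32

XXXII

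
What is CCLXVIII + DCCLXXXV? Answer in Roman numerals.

CCLXVIII = 268
DCCLXXXV = 785
268 + 785 = 1053

MLIII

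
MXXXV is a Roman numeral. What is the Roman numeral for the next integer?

MXXXV = 1035, so the next integer is 1035 + 1 = 1036

MXXXVI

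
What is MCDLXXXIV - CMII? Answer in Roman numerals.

MCDLXXXIV = 1484
CMII = 902
1484 - 902 = 582

DLXXXII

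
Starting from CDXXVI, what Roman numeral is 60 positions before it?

CDXXVI = 426
426 - 60 = 366

CCCLXVI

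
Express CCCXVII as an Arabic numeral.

CCCXVII: C=100, C=100, C=100, X=10, V=5, I=1, I=1
100 + 100 + 100 + 10 + 5 + 1 + 1 = 317

317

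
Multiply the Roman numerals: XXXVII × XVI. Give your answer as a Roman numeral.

XXXVII = 37
XVI = 16
37 × 16 = 592

DXCII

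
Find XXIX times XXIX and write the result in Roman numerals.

XXIX = 29
XXIX = 29
29 × 29 = 841

DCCCXLI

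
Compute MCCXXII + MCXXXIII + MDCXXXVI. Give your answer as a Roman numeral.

MCCXXII = 1222, MCXXXIII = 1133, MDCXXXVI = 1636
1222 + 1133 = 2355
2355 + 1636 = 3991

MMMCMXCI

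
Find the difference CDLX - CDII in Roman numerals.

CDLX = 460
CDII = 402
460 - 402 = 58

LVIII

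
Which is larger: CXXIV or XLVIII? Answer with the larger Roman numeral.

CXXIV = 124
XLVIII = 48
124 is larger

CXXIV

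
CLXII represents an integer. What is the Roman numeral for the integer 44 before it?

CLXII = 162
162 - 44 = 118

CXVIII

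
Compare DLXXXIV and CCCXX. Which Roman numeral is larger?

DLXXXIV = 584
CCCXX = 320
584 is larger

DLXXXIV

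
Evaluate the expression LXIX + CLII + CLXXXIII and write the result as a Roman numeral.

LXIX = 69, CLII = 152, CLXXXIII = 183
69 + 152 = 221
221 + 183 = 404

CDIV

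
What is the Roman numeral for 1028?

Convert 1028 to Roman numerals:
  1028 contains 1×1000 (M)
  28 contains 2×10 (XX)
  8 contains 1×5 (V)
  3 contains 3×1 (III)

MXXVIII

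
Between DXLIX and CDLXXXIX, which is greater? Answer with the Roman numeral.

DXLIX = 549
CDLXXXIX = 489
549 is larger

DXLIX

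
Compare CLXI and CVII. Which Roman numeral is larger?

CLXI = 161
CVII = 107
161 is larger

CLXI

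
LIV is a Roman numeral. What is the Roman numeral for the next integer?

LIV = 54, so the next integer is 54 + 1 = 55

LV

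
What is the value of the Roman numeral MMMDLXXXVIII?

MMMDLXXXVIII: M=1000, M=1000, M=1000, D=500, L=50, X=10, X=10, X=10, V=5, I=1, I=1, I=1
1000 + 1000 + 1000 + 500 + 50 + 10 + 10 + 10 + 5 + 1 + 1 + 1 = 3588

3588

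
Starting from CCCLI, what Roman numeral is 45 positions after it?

CCCLI = 351
351 + 45 = 396

CCCXCVI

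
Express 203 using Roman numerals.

Convert 203 to Roman numerals:
  203 contains 2×100 (CC)
  3 contains 3×1 (III)

CCIII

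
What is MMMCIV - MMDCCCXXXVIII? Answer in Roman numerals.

MMMCIV = 3104
MMDCCCXXXVIII = 2838
3104 - 2838 = 266

CCLXVI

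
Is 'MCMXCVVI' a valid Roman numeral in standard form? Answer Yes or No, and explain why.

'MCMXCVVI': V should not appear more than once

No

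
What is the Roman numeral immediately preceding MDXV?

MDXV = 1515, so the previous integer is 1515 - 1 = 1514

MDXIV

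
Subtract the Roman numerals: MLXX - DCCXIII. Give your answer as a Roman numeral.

MLXX = 1070
DCCXIII = 713
1070 - 713 = 357

CCCLVII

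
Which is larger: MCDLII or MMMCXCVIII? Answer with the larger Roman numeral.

MCDLII = 1452
MMMCXCVIII = 3198
3198 is larger

MMMCXCVIII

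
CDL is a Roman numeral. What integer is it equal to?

CDL: CD=400, L=50
400 + 50 = 450

450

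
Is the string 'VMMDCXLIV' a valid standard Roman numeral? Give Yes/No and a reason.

'VMMDCXLIV': V should not appear more than once

No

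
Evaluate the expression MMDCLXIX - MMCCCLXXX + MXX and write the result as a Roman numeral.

MMDCLXIX = 2669, MMCCCLXXX = 2380, MXX = 1020
2669 - 2380 = 289
289 + 1020 = 1309

MCCCIX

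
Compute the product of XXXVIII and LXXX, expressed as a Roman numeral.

XXXVIII = 38
LXXX = 80
38 × 80 = 3040

MMMXL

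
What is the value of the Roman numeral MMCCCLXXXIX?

MMCCCLXXXIX: M=1000, M=1000, C=100, C=100, C=100, L=50, X=10, X=10, X=10, IX=9
1000 + 1000 + 100 + 100 + 100 + 50 + 10 + 10 + 10 + 9 = 2389

2389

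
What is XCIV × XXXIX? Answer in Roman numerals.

XCIV = 94
XXXIX = 39
94 × 39 = 3666

MMMDCLXVI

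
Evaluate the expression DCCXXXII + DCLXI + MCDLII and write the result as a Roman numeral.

DCCXXXII = 732, DCLXI = 661, MCDLII = 1452
732 + 661 = 1393
1393 + 1452 = 2845

MMDCCCXLV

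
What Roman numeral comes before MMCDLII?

MMCDLII = 2452, so the previous integer is 2452 - 1 = 2451

MMCDLI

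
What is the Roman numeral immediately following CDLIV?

CDLIV = 454, so the next integer is 454 + 1 = 455

CDLV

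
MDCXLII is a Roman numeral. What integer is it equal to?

MDCXLII: M=1000, D=500, C=100, XL=40, I=1, I=1
1000 + 500 + 100 + 40 + 1 + 1 = 1642

1642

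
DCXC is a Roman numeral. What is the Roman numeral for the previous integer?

DCXC = 690; previous is 689

DCLXXXIX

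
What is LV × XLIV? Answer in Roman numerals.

LV = 55
XLIV = 44
55 × 44 = 2420

MMCDXX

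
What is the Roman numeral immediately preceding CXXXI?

CXXXI = 131, so the previous integer is 131 - 1 = 130

CXXX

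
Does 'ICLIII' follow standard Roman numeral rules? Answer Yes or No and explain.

'ICLIII': Invalid subtractive combination: IC

No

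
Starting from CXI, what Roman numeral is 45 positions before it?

CXI = 111
111 - 45 = 66

LXVI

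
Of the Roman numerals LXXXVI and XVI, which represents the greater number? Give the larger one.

LXXXVI = 86
XVI = 16
86 is larger

LXXXVI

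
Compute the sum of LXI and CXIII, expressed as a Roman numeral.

LXI = 61
CXIII = 113
61 + 113 = 174

CLXXIV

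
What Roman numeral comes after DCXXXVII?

DCXXXVII = 637, so the next integer is 637 + 1 = 638

DCXXXVIII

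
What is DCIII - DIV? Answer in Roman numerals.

DCIII = 603
DIV = 504
603 - 504 = 99

XCIX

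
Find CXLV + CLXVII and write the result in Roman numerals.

CXLV = 145
CLXVII = 167
145 + 167 = 312

CCCXII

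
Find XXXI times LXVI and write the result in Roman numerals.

XXXI = 31
LXVI = 66
31 × 66 = 2046

MMXLVI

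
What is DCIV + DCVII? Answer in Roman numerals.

DCIV = 604
DCVII = 607
604 + 607 = 1211

MCCXI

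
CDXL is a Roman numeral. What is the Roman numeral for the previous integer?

CDXL = 440; previous is 439

CDXXXIX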